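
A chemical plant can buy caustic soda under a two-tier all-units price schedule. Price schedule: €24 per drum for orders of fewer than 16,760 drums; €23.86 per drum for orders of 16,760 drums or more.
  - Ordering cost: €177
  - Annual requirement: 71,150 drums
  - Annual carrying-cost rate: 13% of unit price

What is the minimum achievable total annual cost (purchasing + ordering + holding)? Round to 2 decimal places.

€1,716,464.75

H₁ = 13%×€24 = €3.1200;  H₂ = 13%×€23.86 = €3.1018
EOQ₁ = √(2×71,150×177/3.1200) = 2,841.27  (< 16,760, feasible at tier 1)
EOQ₂ = √(2×71,150×177/3.1018) = 2,849.59  (< 16,760 → use Q = 16,760 at tier-2 price)
TC(tier 1 (EOQ₁), Q≈2,841.3) = €1,716,464.75
TC(tier 2, Q≈16,760.0) = €1,724,383.49
Minimum at tier 1 (EOQ₁): €1,716,464.75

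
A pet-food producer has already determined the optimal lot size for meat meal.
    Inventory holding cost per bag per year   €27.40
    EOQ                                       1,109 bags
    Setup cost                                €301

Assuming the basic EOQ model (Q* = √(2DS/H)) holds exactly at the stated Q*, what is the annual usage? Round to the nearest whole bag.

55,978 bags per year

Since Q* = (2DS/H)^½, squaring gives Q*²·H = 2DS.
D = Q²H / (2S) = 1,109² × 27.4 / (2 × 301) = 55,977.97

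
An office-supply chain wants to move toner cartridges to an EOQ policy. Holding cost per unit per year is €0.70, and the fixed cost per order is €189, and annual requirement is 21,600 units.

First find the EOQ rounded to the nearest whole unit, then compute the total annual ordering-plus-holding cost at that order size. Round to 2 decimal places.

2DS/H = 2·21,600·189/0.7 = 11,664,000.00
EOQ = √11,664,000.00 ≈ 3,415.26 → Q = 3,415 units
Ordering: D/Q × S = 21,600/3,415 × €189 = €1,195.43
Holding:  Q/2 × H = 3,415/2 × €0.7 = €1,195.25
Total = €1,195.43 + €1,195.25 = €2,390.68

€2,390.68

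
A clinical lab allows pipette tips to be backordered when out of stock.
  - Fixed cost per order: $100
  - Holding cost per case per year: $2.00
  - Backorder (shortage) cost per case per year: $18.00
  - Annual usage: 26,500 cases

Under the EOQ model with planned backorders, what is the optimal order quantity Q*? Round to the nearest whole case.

1,716 cases

Basic EOQ = √(2·26,500·100/2) = 1,627.882
Backorder adjustment √((H+b)/b) = √((2+18)/18) = 1.0541
Q* = 1,627.882 × 1.0541 ≈ 1,715.94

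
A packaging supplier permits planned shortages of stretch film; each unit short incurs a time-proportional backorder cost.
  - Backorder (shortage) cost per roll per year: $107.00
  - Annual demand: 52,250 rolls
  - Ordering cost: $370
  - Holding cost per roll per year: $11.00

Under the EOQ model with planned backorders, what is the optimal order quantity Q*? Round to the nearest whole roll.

1,969 rolls

Basic EOQ = √(2·52,250·370/11) = 1,874.833
Backorder adjustment √((H+b)/b) = √((11+107)/107) = 1.0501
Q* = 1,874.833 × 1.0501 ≈ 1,968.85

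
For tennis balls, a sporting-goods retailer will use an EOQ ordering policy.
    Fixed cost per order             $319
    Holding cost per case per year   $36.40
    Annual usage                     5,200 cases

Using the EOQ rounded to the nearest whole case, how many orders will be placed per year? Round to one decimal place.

17.2 orders per year

Optimal lot size Q* = (2 × 5,200 × $319 / $36.4)^½ ≈ 301.90 → Q = 302
Orders per year = D/Q = 5,200 / 302 = 17.219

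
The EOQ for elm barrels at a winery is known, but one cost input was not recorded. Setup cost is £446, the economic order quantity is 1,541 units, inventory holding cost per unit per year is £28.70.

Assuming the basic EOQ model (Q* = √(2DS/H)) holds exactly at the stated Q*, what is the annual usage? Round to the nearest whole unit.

From Q* = √(2DS/H) ⇒ Q*² = 2DS/H.
D = Q²H / (2S) = 1,541² × 28.7 / (2 × 446) = 76,405.09

76,405 units per year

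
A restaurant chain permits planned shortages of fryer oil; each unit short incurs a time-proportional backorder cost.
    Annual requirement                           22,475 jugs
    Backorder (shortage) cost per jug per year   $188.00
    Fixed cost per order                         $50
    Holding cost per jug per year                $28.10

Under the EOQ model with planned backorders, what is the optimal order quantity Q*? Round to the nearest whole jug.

Basic EOQ = √(2·22,475·50/28.1) = 282.811
Backorder adjustment √((H+b)/b) = √((28.1+188)/188) = 1.0721
Q* = 282.811 × 1.0721 ≈ 303.21

303 jugs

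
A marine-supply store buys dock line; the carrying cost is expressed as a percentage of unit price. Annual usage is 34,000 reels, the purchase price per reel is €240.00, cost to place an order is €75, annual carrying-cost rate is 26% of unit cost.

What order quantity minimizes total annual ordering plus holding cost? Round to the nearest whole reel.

H = i·C = 0.26 × €240 = €62.4000 per reel-year
EOQ = √(2DS/H) = √(2 × 34,000 × 75 / 62.4)
    = √(81,730.77) ≈ 285.89

286 reels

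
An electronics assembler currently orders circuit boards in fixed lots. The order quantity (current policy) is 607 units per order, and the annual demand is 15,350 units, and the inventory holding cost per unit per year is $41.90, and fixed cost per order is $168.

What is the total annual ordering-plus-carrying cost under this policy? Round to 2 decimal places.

Annual ordering cost = (D/Q)·S = (15,350/607) × 168 = $4,248.43
Annual holding cost  = (Q/2)·H = (607/2) × 41.9 = $12,716.65
Total = $4,248.43 + $12,716.65 = $16,965.08

$16,965.08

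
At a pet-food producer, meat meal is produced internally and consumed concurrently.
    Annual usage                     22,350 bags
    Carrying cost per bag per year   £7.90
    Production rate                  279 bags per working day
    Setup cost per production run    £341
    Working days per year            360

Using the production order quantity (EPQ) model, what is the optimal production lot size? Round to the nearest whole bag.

d = 22,350/360 = 62.0833 bags/day;  effective holding cost H(1 − d/p) = 7.9·(1 − 62.0833/279) = 6.14208
Q* = √(2DS / H_eff) = √(2·22,350·341 / 6.14208) ≈ 1,575.34

1,575 bags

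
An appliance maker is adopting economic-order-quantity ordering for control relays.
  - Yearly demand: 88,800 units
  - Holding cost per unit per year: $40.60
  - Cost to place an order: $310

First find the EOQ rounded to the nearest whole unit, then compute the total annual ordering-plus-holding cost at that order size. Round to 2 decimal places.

$47,278.68

Optimal lot size Q* = (2 × 88,800 × $310 / $40.6)^½ ≈ 1,164.50 → Q = 1,164 units
Annual ordering cost = (D/Q)·S = (88,800/1,164) × 310 = $23,649.48
Annual holding cost  = (Q/2)·H = (1,164/2) × 40.6 = $23,629.20
Total = $23,649.48 + $23,629.20 = $47,278.68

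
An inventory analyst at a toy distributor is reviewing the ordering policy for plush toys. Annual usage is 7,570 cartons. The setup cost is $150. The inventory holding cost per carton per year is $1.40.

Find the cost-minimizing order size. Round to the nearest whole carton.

EOQ = √(2DS/H) = √(2 × 7,570 × 150 / 1.4)
    = √(1,622,142.86) ≈ 1,273.63

1,274 cartons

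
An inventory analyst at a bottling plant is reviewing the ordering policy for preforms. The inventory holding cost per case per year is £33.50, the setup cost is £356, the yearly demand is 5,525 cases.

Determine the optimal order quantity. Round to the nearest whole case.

343 cases

Q* = √(2·D·S / H) = √(2·5,525·356 / 33.5) = √117,426.9 ≈ 342.68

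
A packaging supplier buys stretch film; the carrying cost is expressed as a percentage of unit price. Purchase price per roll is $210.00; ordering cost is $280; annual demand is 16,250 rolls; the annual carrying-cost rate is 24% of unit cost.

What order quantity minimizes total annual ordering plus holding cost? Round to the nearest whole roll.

425 rolls

Holding cost per roll per year: H = 24% × $210 = $50.4000
Q* = √(2·D·S / H) = √(2·16,250·280 / 50.4) = √180,555.6 ≈ 424.92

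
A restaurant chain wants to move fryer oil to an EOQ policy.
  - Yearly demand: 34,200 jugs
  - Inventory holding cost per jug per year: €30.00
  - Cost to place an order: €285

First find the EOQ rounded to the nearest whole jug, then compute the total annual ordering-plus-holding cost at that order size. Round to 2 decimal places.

2DS/H = 2·34,200·285/30 = 649,800.00
EOQ = √649,800.00 ≈ 806.10 → Q = 806 jugs
Annual ordering cost = (D/Q)·S = (34,200/806) × 285 = €12,093.05
Annual holding cost  = (Q/2)·H = (806/2) × 30 = €12,090.00
Total = €12,093.05 + €12,090.00 = €24,183.05

€24,183.05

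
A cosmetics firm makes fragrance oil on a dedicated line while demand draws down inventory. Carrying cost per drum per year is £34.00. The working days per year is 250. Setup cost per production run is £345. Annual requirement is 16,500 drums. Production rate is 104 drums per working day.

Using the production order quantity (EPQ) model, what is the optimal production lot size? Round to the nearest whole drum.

957 drums

d = 16,500/250 = 66.0000 drums/day;  effective holding cost H(1 − d/p) = 34·(1 − 66.0000/104) = 12.42308
Q* = √(2DS / H_eff) = √(2·16,500·345 / 12.42308) ≈ 957.31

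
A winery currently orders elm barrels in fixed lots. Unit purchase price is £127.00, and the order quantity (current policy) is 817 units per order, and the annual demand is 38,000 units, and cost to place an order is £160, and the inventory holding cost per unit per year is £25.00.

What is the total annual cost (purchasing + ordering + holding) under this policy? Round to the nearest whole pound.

Orders/yr = 38,000/817 = 46.512; ordering cost = 46.512 × £160 = £7,441.86
Average inventory = 817/2 = 408.5; holding cost = 408.5 × £25 = £10,212.50
Purchase cost = D·C = 38,000 × 127 = £4,826,000.00
Total = £7,441.86 + £10,212.50 + £4,826,000.00 = £4,843,654.36

£4,843,654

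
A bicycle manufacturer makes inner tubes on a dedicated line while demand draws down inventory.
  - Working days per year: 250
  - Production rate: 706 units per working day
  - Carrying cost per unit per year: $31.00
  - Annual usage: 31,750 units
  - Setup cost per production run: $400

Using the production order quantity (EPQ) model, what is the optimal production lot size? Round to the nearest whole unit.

Daily demand d = 31,750/250 = 127.000; p = 706; 1 − d/p = 0.82011
EPQ = √(2DS / (H(1 − d/p)))
    = √(2 × 31,750 × 400 / (31 × 0.82011)) ≈ 999.54

1,000 units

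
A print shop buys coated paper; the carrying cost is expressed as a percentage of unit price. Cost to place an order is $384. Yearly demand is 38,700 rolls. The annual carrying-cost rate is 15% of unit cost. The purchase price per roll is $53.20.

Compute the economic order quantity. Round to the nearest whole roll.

H = i·C = 0.15 × $53.2 = $7.9800 per roll-year
Q* = √(2·D·S / H) = √(2·38,700·384 / 7.98) = √3,724,511.3 ≈ 1,929.90

1,930 rolls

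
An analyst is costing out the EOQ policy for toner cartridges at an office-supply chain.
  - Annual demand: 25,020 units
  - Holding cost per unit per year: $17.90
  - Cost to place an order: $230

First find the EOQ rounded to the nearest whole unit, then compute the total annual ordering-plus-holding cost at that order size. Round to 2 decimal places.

$14,353.21

Optimal lot size Q* = (2 × 25,020 × $230 / $17.9)^½ ≈ 801.86 → Q = 802 units
Ordering: D/Q × S = 25,020/802 × $230 = $7,175.31
Holding:  Q/2 × H = 802/2 × $17.9 = $7,177.90
Total = $7,175.31 + $7,177.90 = $14,353.21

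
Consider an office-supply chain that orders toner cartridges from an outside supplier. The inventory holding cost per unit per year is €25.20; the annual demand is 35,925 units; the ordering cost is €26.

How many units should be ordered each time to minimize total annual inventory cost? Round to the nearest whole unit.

Optimal lot size Q* = (2 × 35,925 × €26 / €25.2)^½ ≈ 272.27

272 units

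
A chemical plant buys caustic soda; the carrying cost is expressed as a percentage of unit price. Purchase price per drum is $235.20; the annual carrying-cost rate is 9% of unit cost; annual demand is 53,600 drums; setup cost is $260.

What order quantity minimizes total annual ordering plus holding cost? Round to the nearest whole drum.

Carrying cost H = $235.2 × 9% = $21.1680/drum/yr
2DS/H = 2·53,600·260/21.168 = 1,316,704.46
EOQ = √1,316,704.46 ≈ 1,147.48

1,147 drums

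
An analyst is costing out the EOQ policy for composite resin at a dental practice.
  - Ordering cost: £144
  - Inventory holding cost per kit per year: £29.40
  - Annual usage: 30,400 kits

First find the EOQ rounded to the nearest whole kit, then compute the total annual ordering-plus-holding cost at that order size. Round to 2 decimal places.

£16,043.78

Q* = √(2·D·S / H) = √(2·30,400·144 / 29.4) = √297,795.9 ≈ 545.71 → Q = 546 kits
Annual ordering cost = (D/Q)·S = (30,400/546) × 144 = £8,017.58
Annual holding cost  = (Q/2)·H = (546/2) × 29.4 = £8,026.20
Total = £8,017.58 + £8,026.20 = £16,043.78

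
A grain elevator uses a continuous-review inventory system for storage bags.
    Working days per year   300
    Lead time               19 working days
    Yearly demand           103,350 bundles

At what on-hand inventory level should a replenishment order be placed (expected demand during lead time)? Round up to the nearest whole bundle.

6,546 bundles

Daily demand d = 103,350 / 300 = 344.500 bundles/day
Demand during lead time = 344.500 × 19 = 6,545.50
Reorder point = 6,545.50 → round up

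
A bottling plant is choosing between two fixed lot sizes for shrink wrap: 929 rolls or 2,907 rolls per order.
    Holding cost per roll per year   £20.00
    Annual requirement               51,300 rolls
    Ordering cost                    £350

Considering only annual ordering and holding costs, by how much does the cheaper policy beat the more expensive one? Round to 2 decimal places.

£6,629.24

TC(Q) = (D/Q)S + (Q/2)H
TC(929) = (51,300/929)×350 + (929/2)×20 = £28,617.23
TC(2,907) = (51,300/2,907)×350 + (2,907/2)×20 = £35,246.47
Lots of 929 are cheaper by £6,629.24.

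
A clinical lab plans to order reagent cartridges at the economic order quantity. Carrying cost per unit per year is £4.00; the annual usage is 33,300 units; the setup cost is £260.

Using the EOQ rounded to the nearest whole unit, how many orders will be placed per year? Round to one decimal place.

16.0 orders per year

2DS/H = 2·33,300·260/4 = 4,329,000.00
EOQ = √4,329,000.00 ≈ 2,080.62 → Q = 2,081
N = D/Q = 33,300/2,081 ≈ 16.002 orders/yr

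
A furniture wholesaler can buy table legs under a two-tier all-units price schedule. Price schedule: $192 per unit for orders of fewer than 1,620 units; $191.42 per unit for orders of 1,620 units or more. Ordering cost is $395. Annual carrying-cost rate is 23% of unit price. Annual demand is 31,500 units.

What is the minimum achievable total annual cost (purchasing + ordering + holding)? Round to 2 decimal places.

$6,073,072.10

H₁ = 23%×$192 = $44.1600;  H₂ = 23%×$191.42 = $44.0266
EOQ₁ = √(2×31,500×395/44.1600) = 750.68  (< 1,620, feasible at tier 1)
EOQ₂ = √(2×31,500×395/44.0266) = 751.82  (< 1,620 → use Q = 1,620 at tier-2 price)
TC(tier 1 (EOQ₁), Q≈750.7) = $6,081,149.99
TC(tier 2, Q≈1,620.0) = $6,073,072.10
Minimum at tier 2: $6,073,072.10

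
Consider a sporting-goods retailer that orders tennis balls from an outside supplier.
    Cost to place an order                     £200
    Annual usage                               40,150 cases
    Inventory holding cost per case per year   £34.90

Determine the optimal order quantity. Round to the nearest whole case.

2DS/H = 2·40,150·200/34.9 = 460,171.92
EOQ = √460,171.92 ≈ 678.36

678 cases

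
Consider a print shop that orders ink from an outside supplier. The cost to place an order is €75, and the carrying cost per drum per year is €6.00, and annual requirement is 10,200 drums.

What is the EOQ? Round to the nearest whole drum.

2DS/H = 2·10,200·75/6 = 255,000.00
EOQ = √255,000.00 ≈ 504.98

505 drums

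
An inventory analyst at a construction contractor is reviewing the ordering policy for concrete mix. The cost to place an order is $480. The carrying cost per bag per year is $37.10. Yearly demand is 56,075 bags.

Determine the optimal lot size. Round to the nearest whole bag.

1,205 bags

EOQ = √(2DS/H) = √(2 × 56,075 × 480 / 37.1)
    = √(1,450,997.30) ≈ 1,204.57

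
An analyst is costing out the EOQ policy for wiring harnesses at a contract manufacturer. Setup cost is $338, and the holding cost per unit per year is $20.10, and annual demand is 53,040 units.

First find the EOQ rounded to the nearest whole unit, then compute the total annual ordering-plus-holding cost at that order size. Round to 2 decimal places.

2DS/H = 2·53,040·338/20.1 = 1,783,832.84
EOQ = √1,783,832.84 ≈ 1,335.60 → Q = 1,336 units
Orders/yr = 53,040/1,336 = 39.701; ordering cost = 39.701 × $338 = $13,418.80
Average inventory = 1,336/2 = 668; holding cost = 668 × $20.1 = $13,426.80
Total = $13,418.80 + $13,426.80 = $26,845.60

$26,845.60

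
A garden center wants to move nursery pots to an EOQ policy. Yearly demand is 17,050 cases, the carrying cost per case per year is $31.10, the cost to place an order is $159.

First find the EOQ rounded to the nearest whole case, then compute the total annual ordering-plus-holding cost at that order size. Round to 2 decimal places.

Optimal lot size Q* = (2 × 17,050 × $159 / $31.1)^½ ≈ 417.54 → Q = 418 cases
Orders/yr = 17,050/418 = 40.789; ordering cost = 40.789 × $159 = $6,485.53
Average inventory = 418/2 = 209; holding cost = 209 × $31.1 = $6,499.90
Total = $6,485.53 + $6,499.90 = $12,985.43

$12,985.43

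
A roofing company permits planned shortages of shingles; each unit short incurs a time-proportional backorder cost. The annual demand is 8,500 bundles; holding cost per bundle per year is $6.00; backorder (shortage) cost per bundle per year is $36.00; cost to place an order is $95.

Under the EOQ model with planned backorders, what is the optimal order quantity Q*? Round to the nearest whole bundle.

560 bundles

Basic EOQ = √(2·8,500·95/6) = 518.813
Backorder adjustment √((H+b)/b) = √((6+36)/36) = 1.0801
Q* = 518.813 × 1.0801 ≈ 560.38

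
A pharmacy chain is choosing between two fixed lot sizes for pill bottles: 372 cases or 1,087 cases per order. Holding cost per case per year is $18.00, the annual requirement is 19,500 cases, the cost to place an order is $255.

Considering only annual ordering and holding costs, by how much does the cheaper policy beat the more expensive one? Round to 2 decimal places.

TC(Q) = (D/Q)S + (Q/2)H
TC(372) = (19,500/372)×255 + (372/2)×18 = $16,714.94
TC(1,087) = (19,500/1,087)×255 + (1,087/2)×18 = $14,357.52
Lots of 1,087 are cheaper by $2,357.42.

$2,357.42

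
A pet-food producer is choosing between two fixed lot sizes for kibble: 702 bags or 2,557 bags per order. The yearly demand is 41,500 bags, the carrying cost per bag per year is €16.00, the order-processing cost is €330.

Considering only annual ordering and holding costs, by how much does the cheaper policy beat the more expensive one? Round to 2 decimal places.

Annual cost at Q: ordering D·S/Q plus holding Q·H/2.
TC(702) = (41,500/702)×330 + (702/2)×16 = €25,124.55
TC(2,557) = (41,500/2,557)×330 + (2,557/2)×16 = €25,811.89
Lots of 702 are cheaper by €687.34.

€687.34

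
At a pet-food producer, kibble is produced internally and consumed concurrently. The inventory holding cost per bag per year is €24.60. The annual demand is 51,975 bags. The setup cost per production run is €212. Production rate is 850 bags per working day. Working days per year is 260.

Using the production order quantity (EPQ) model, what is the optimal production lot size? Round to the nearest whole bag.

Daily demand d = 51,975/260 = 199.904; p = 850; 1 − d/p = 0.76482
EPQ = √(2DS / (H(1 − d/p)))
    = √(2 × 51,975 × 212 / (24.6 × 0.76482)) ≈ 1,082.26

1,082 bags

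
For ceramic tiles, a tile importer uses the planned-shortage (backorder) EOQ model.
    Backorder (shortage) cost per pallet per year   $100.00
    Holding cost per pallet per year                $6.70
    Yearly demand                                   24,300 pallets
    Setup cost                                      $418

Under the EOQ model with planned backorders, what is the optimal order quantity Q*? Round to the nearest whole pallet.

1,799 pallets

Q* = √(2DS/H) · √((H + b)/b)
   = √(2 × 24,300 × 418 / 6.7) · √((6.7 + 100) / 100)
   = 1,741.281 × 1.0330 ≈ 1,798.67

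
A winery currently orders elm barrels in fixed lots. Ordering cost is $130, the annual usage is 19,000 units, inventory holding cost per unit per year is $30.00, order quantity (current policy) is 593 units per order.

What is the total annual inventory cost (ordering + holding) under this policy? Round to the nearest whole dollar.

Orders/yr = 19,000/593 = 32.040; ordering cost = 32.040 × $130 = $4,165.26
Average inventory = 593/2 = 296.5; holding cost = 296.5 × $30 = $8,895.00
Total = $4,165.26 + $8,895.00 = $13,060.26

$13,060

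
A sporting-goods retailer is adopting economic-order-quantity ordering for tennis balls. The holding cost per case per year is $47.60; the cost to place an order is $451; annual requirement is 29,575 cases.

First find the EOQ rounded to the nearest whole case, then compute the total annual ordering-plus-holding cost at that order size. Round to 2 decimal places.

EOQ = √(2DS/H) = √(2 × 29,575 × 451 / 47.6)
    = √(560,433.82) ≈ 748.62 → Q = 749 cases
Ordering: D/Q × S = 29,575/749 × $451 = $17,808.18
Holding:  Q/2 × H = 749/2 × $47.6 = $17,826.20
Total = $17,808.18 + $17,826.20 = $35,634.38

$35,634.38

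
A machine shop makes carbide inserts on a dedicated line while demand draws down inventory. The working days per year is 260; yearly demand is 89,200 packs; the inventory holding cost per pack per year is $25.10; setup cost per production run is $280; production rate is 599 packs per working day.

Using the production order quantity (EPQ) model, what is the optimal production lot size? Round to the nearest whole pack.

Daily demand d = 89,200/260 = 343.077; p = 599; 1 − d/p = 0.42725
EPQ = √(2DS / (H(1 − d/p)))
    = √(2 × 89,200 × 280 / (25.1 × 0.42725)) ≈ 2,158.23

2,158 packs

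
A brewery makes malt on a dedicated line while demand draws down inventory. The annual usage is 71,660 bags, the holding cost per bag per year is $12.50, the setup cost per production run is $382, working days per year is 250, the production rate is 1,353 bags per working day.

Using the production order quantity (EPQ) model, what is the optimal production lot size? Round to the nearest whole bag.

2,357 bags

d = 71,660/250 = 286.6400 bags/day;  effective holding cost H(1 − d/p) = 12.5·(1 − 286.6400/1353) = 9.85181
Q* = √(2DS / H_eff) = √(2·71,660·382 / 9.85181) ≈ 2,357.37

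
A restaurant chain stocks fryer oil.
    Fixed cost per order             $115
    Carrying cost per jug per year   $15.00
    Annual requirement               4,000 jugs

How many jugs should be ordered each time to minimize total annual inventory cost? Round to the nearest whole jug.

248 jugs

EOQ = √(2DS/H) = √(2 × 4,000 × 115 / 15)
    = √(61,333.33) ≈ 247.66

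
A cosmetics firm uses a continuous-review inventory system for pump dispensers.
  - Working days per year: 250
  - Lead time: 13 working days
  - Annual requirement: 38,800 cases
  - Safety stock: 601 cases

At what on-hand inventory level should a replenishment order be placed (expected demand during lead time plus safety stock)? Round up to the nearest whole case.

Daily demand d = 38,800 / 250 = 155.200 cases/day
Demand during lead time = 155.200 × 13 = 2,017.60
Reorder point = 2,017.60 + 601 = 2,618.60 → round up

2,619 cases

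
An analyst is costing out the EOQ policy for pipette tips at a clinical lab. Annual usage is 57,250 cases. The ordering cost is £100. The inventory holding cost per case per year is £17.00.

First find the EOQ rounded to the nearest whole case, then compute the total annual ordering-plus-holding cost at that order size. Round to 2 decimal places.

£13,951.70

Optimal lot size Q* = (2 × 57,250 × £100 / £17)^½ ≈ 820.69 → Q = 821 cases
Orders/yr = 57,250/821 = 69.732; ordering cost = 69.732 × £100 = £6,973.20
Average inventory = 821/2 = 410.5; holding cost = 410.5 × £17 = £6,978.50
Total = £6,973.20 + £6,978.50 = £13,951.70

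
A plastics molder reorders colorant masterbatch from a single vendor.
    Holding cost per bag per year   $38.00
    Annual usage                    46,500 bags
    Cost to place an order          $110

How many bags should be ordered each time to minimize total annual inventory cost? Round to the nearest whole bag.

519 bags

Q* = √(2·D·S / H) = √(2·46,500·110 / 38) = √269,210.5 ≈ 518.86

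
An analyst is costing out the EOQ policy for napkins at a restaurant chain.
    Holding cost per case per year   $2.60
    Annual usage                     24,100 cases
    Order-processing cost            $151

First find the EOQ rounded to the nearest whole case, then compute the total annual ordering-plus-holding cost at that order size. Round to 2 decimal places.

2DS/H = 2·24,100·151/2.6 = 2,799,307.69
EOQ = √2,799,307.69 ≈ 1,673.11 → Q = 1,673 cases
Annual ordering cost = (D/Q)·S = (24,100/1,673) × 151 = $2,175.19
Annual holding cost  = (Q/2)·H = (1,673/2) × 2.6 = $2,174.90
Total = $2,175.19 + $2,174.90 = $4,350.09

$4,350.09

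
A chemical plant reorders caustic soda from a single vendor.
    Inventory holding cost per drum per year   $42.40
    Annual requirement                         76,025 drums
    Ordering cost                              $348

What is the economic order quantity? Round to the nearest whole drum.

EOQ = √(2DS/H) = √(2 × 76,025 × 348 / 42.4)
    = √(1,247,957.55) ≈ 1,117.12

1,117 drums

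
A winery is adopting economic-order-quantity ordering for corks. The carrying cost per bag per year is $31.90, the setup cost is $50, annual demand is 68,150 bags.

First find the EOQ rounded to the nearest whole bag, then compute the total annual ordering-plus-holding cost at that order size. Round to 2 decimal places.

EOQ = √(2DS/H) = √(2 × 68,150 × 50 / 31.9)
    = √(213,636.36) ≈ 462.21 → Q = 462 bags
Annual ordering cost = (D/Q)·S = (68,150/462) × 50 = $7,375.54
Annual holding cost  = (Q/2)·H = (462/2) × 31.9 = $7,368.90
Total = $7,375.54 + $7,368.90 = $14,744.44

$14,744.44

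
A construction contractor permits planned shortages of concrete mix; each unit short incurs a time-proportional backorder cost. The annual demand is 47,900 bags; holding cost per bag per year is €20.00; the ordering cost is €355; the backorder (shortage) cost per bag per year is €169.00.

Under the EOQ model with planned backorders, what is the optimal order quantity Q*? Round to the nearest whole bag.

1,379 bags

Q* = √(2DS/H) · √((H + b)/b)
   = √(2 × 47,900 × 355 / 20) · √((20 + 169) / 169)
   = 1,304.013 × 1.0575 ≈ 1,379.02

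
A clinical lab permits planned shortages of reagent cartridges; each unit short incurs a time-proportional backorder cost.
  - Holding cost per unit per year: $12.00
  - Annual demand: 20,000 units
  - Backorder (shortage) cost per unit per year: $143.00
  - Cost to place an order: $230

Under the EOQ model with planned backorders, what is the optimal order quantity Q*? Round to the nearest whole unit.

Basic EOQ = √(2·20,000·230/12) = 875.595
Backorder adjustment √((H+b)/b) = √((12+143)/143) = 1.0411
Q* = 875.595 × 1.0411 ≈ 911.59

912 units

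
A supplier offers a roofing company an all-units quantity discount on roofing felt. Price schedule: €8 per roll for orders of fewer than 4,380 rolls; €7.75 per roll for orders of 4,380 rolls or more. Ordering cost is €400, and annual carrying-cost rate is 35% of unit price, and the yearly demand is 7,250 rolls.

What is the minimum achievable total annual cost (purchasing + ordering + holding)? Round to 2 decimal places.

€62,029.89

H₁ = 35%×€8 = €2.8000;  H₂ = 35%×€7.75 = €2.7125
EOQ₁ = √(2×7,250×400/2.8000) = 1,439.25  (< 4,380, feasible at tier 1)
EOQ₂ = √(2×7,250×400/2.7125) = 1,462.28  (< 4,380 → use Q = 4,380 at tier-2 price)
TC(tier 1 (EOQ₁), Q≈1,439.2) = €62,029.89
TC(tier 2, Q≈4,380.0) = €62,789.98
Minimum at tier 1 (EOQ₁): €62,029.89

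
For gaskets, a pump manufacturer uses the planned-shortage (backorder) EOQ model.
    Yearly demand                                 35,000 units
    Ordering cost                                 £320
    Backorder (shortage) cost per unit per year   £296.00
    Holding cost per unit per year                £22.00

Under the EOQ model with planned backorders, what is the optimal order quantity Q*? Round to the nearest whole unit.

Q* = √(2DS/H) · √((H + b)/b)
   = √(2 × 35,000 × 320 / 22) · √((22 + 296) / 296)
   = 1,009.050 × 1.0365 ≈ 1,045.88

1,046 units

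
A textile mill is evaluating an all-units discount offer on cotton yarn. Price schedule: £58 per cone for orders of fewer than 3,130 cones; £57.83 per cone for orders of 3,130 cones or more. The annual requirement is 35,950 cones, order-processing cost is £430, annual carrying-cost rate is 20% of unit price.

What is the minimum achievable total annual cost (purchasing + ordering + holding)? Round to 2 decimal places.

£2,102,028.11

H₁ = 20%×£58 = £11.6000;  H₂ = 20%×£57.83 = £11.5660
EOQ₁ = √(2×35,950×430/11.6000) = 1,632.56  (< 3,130, feasible at tier 1)
EOQ₂ = √(2×35,950×430/11.5660) = 1,634.96  (< 3,130 → use Q = 3,130 at tier-2 price)
TC(tier 1 (EOQ₁), Q≈1,632.6) = £2,104,037.72
TC(tier 2, Q≈3,130.0) = £2,102,028.11
Minimum at tier 2: £2,102,028.11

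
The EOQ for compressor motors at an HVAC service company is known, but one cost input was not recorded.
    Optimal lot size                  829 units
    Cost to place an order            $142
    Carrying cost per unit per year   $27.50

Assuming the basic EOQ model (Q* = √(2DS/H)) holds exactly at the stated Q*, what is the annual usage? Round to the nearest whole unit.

From Q* = √(2DS/H) ⇒ Q*² = 2DS/H.
D = Q²H / (2S) = 829² × 27.5 / (2 × 142) = 66,546.22

66,546 units per year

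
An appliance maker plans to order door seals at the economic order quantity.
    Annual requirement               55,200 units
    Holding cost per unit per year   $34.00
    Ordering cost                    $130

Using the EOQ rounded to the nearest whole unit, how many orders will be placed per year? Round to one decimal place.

Optimal lot size Q* = (2 × 55,200 × $130 / $34)^½ ≈ 649.71 → Q = 650
Orders per year = D/Q = 55,200 / 650 = 84.923

84.9 orders per year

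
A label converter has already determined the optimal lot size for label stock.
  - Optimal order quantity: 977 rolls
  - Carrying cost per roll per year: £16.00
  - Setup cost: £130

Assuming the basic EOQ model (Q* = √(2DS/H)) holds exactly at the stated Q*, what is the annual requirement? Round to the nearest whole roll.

EOQ relation: Q² = 2DS/H, so rearrange for the unknown.
D = Q²H / (2S) = 977² × 16 / (2 × 130) = 58,740.25

58,740 rolls per year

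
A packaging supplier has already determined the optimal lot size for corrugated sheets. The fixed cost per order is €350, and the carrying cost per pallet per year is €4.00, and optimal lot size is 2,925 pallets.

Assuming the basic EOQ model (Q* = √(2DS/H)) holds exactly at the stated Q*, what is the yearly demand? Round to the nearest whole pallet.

48,889 pallets per year

From Q* = √(2DS/H) ⇒ Q*² = 2DS/H.
D = Q²H / (2S) = 2,925² × 4 / (2 × 350) = 48,889.29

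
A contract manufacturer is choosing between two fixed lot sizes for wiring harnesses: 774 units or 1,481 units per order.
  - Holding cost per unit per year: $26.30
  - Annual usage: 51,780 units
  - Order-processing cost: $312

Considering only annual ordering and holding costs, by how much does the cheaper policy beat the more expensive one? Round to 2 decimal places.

$667.09

For each Q, cost = (D/Q)·S + (Q/2)·H.
TC(774) = (51,780/774)×312 + (774/2)×26.3 = $31,050.66
TC(1,481) = (51,780/1,481)×312 + (1,481/2)×26.3 = $30,383.56
Lots of 1,481 are cheaper by $667.09.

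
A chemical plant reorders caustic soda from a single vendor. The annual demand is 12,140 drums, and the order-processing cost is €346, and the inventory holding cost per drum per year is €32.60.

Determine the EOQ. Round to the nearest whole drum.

EOQ = √(2DS/H) = √(2 × 12,140 × 346 / 32.6)
    = √(257,695.71) ≈ 507.64

508 drums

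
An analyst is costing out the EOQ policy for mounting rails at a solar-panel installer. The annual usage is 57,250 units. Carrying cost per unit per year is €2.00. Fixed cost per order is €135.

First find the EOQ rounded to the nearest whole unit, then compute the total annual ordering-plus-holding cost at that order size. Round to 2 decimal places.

€5,560.13

Optimal lot size Q* = (2 × 57,250 × €135 / €2)^½ ≈ 2,780.06 → Q = 2,780 units
Annual ordering cost = (D/Q)·S = (57,250/2,780) × 135 = €2,780.13
Annual holding cost  = (Q/2)·H = (2,780/2) × 2 = €2,780.00
Total = €2,780.13 + €2,780.00 = €5,560.13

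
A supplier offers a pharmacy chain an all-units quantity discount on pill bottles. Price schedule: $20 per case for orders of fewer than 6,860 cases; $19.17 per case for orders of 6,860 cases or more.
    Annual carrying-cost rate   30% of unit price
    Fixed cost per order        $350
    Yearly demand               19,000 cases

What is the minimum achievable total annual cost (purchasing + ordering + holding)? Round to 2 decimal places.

H₁ = 30%×$20 = $6.0000;  H₂ = 30%×$19.17 = $5.7510
EOQ₁ = √(2×19,000×350/6.0000) = 1,488.85  (< 6,860, feasible at tier 1)
EOQ₂ = √(2×19,000×350/5.7510) = 1,520.74  (< 6,860 → use Q = 6,860 at tier-2 price)
TC(tier 1 (EOQ₁), Q≈1,488.8) = $388,933.08
TC(tier 2, Q≈6,860.0) = $384,925.32
Minimum at tier 2: $384,925.32

$384,925.32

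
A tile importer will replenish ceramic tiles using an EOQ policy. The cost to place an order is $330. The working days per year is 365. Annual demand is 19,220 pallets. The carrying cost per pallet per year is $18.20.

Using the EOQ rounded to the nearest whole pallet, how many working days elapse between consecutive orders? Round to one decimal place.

Q* = √(2·D·S / H) = √(2·19,220·330 / 18.2) = √696,989.0 ≈ 834.86 → Q = 835 pallets
Cycle time = (working days × Q)/D = (365 × 835) / 19,220 = 15.857 days

15.9 days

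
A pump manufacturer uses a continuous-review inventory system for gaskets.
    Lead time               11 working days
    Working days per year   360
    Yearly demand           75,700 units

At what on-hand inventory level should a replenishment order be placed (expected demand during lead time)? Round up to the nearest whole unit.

2,314 units

Daily demand d = 75,700 / 360 = 210.278 units/day
Demand during lead time = 210.278 × 11 = 2,313.06
Reorder point = 2,313.06 → round up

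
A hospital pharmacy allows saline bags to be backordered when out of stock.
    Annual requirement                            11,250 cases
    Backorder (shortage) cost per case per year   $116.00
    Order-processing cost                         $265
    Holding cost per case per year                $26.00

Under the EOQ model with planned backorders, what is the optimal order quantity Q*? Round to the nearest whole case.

530 cases

Basic EOQ = √(2·11,250·265/26) = 478.881
Backorder adjustment √((H+b)/b) = √((26+116)/116) = 1.1064
Q* = 478.881 × 1.1064 ≈ 529.84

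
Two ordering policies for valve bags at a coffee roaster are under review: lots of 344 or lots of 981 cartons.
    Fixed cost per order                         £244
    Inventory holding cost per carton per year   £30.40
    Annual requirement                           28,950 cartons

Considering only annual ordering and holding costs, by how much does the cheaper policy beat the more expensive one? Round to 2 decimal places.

£3,651.29

Annual cost at Q: ordering D·S/Q plus holding Q·H/2.
TC(344) = (28,950/344)×244 + (344/2)×30.4 = £25,763.10
TC(981) = (28,950/981)×244 + (981/2)×30.4 = £22,111.81
Cheaper: Q = 981.  Difference = £3,651.29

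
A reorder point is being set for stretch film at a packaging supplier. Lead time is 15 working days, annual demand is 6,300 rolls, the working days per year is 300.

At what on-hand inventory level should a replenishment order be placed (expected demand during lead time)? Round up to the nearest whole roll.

315 rolls

Daily demand d = 6,300 / 300 = 21.000 rolls/day
Demand during lead time = 21.000 × 15 = 315.00
Reorder point = 315.00 → round up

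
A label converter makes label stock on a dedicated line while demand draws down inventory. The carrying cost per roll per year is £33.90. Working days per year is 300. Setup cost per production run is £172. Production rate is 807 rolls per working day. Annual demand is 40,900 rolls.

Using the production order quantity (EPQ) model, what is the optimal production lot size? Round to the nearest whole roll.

d = 40,900/300 = 136.3333 rolls/day;  effective holding cost H(1 − d/p) = 33.9·(1 − 136.3333/807) = 28.17299
Q* = √(2DS / H_eff) = √(2·40,900·172 / 28.17299) ≈ 706.68

707 rolls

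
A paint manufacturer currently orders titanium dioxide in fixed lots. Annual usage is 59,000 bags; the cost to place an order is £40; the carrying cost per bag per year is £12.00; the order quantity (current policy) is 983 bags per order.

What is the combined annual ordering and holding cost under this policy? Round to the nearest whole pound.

Ordering: D/Q × S = 59,000/983 × £40 = £2,400.81
Holding:  Q/2 × H = 983/2 × £12 = £5,898.00
Total = £2,400.81 + £5,898.00 = £8,298.81

£8,299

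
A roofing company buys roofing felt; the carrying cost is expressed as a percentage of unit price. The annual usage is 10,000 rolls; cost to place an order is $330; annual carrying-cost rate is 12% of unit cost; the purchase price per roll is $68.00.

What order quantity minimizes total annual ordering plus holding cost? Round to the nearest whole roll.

899 rolls

Carrying cost H = $68 × 12% = $8.1600/roll/yr
Q* = √(2·D·S / H) = √(2·10,000·330 / 8.16) = √808,823.5 ≈ 899.35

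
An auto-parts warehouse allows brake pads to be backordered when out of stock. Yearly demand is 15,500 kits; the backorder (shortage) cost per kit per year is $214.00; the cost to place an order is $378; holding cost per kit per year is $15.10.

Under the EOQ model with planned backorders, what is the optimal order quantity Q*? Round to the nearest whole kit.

911 kits

Basic EOQ = √(2·15,500·378/15.1) = 880.924
Backorder adjustment √((H+b)/b) = √((15.1+214)/214) = 1.0347
Q* = 880.924 × 1.0347 ≈ 911.47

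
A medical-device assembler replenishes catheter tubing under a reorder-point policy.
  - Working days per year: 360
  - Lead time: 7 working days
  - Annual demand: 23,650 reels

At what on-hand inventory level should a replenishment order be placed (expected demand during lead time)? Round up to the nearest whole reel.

460 reels

Daily demand d = 23,650 / 360 = 65.694 reels/day
Demand during lead time = 65.694 × 7 = 459.86
Reorder point = 459.86 → round up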